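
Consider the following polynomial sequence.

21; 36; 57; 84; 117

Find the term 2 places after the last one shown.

15  21  27  33
6  6  6
The second differences are constant (6).
33 + 6 = 39;  117 + 39 = 156
39 + 6 = 45;  156 + 45 = 201

201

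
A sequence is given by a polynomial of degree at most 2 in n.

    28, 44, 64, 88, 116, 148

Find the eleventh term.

First differences: 16, 20, 24, 28, 32
Second differences: 4, 4, 4, 4
Second differences constant at 4.
32 + 4 = 36;  148 + 36 = 184
36 + 4 = 40;  184 + 40 = 224
40 + 4 = 44;  224 + 44 = 268
44 + 4 = 48;  268 + 48 = 316
48 + 4 = 52;  316 + 52 = 368

368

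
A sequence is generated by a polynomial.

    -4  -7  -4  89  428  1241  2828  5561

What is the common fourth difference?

72

D1: -3, 3, 93, 339, 813, 1587, 2733
D2: 6, 90, 246, 474, 774, 1146
D3: 84, 156, 228, 300, 372
D4: 72, 72, 72, 72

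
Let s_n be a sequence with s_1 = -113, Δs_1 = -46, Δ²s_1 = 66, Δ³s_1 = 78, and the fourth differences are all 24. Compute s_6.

Build the table forward from the leading diagonal:
Fourth differences: 24  24  24  24  24  24
Third differences: 78  102  126  150  174  198
Second differences: 66  144  246  372  522  696
First differences: -46  20  164  410  782  1304
s: -113  -159  -139  25  435  1217

1217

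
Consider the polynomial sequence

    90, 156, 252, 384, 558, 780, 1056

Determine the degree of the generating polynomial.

3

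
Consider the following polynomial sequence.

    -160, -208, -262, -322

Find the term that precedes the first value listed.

D1: -48, -54, -60
D2: -6, -6
The second differences are constant at -6.
Work back: -48 + 6 = -42;  -160 + 42 = -118

-118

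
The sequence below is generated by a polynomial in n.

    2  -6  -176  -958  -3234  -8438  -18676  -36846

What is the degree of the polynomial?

5

D1: -8, -170, -782, -2276, -5204, -10238, -18170
D2: -162, -612, -1494, -2928, -5034, -7932
D3: -450, -882, -1434, -2106, -2898
D4: -432, -552, -672, -792
D5: -120, -120, -120
The fifth differences are constant, so the polynomial has degree 5.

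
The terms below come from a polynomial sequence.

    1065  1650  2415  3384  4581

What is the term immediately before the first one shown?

D1: 585  765  969  1197
D2: 180  204  228
D3: 24  24
The third differences are constant at 24.
Work back: 180 − 24 = 156;  585 − 156 = 429;  1065 − 429 = 636

636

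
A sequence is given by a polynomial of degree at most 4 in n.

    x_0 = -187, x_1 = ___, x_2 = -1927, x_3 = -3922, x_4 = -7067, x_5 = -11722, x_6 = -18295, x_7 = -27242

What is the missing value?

-770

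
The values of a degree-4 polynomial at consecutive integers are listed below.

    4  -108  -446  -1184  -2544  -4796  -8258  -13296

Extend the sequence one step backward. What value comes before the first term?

16

D1: -112  -338  -738  -1360  -2252  -3462  -5038
D2: -226  -400  -622  -892  -1210  -1576
D3: -174  -222  -270  -318  -366
D4: -48  -48  -48  -48
The fourth differences are constant at -48.
Work back: -174 + 48 = -126;  -226 + 126 = -100;  -112 + 100 = -12;  4 + 12 = 16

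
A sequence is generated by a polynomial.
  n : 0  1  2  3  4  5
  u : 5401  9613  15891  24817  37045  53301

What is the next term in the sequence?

74383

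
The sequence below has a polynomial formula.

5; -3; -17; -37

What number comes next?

First differences: -8, -14, -20
Second differences: -6, -6
Second differences constant at -6.
-20 − 6 = -26;  -37 − 26 = -63

-63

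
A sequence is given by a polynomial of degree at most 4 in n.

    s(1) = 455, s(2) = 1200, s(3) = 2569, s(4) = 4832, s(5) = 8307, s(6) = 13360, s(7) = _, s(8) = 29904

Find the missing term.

Using the first 6 terms:
D1: 745  1369  2263  3475  5053
D2: 624  894  1212  1578
D3: 270  318  366
D4: 48  48
Constant fourth difference = 48.
Extend forward: 366 + 48 = 414;  1578 + 414 = 1992;  5053 + 1992 = 7045;  13360 + 7045 = 20405

20405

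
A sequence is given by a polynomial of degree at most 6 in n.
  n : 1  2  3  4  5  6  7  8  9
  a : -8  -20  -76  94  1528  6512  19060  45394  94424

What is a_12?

517190

Δ: -12 , -56 , 170 , 1434 , 4984 , 12548 , 26334 , 49030
Δ²: -44 , 226 , 1264 , 3550 , 7564 , 13786 , 22696
Δ³: 270 , 1038 , 2286 , 4014 , 6222 , 8910
Δ⁴: 768 , 1248 , 1728 , 2208 , 2688
Δ⁵: 480 , 480 , 480 , 480
The fifth differences are constant (480).
2688 + 480 = 3168;  8910 + 3168 = 12078;  22696 + 12078 = 34774;  49030 + 34774 = 83804;  94424 + 83804 = 178228
3168 + 480 = 3648;  12078 + 3648 = 15726;  34774 + 15726 = 50500;  83804 + 50500 = 134304;  178228 + 134304 = 312532
3648 + 480 = 4128;  15726 + 4128 = 19854;  50500 + 19854 = 70354;  134304 + 70354 = 204658;  312532 + 204658 = 517190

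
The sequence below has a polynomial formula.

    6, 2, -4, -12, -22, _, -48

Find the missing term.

-34

Using the first 5 terms:
-4, -6, -8, -10
-2, -2, -2
Constant second difference = -2.
Extend forward: -10 − 2 = -12;  -22 − 12 = -34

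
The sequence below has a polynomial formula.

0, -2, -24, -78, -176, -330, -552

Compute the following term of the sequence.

-854

D1: -2, -22, -54, -98, -154, -222
D2: -20, -32, -44, -56, -68
D3: -12, -12, -12, -12
The third differences are constant (-12).
-68 − 12 = -80;  -222 − 80 = -302;  -552 − 302 = -854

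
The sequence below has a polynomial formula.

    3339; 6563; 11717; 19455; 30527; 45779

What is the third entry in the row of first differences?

7738

First differences: 3224, 5154, 7738, 11072, 15252
Second differences: 1930, 2584, 3334, 4180
Third differences: 654, 750, 846
Fourth differences: 96, 96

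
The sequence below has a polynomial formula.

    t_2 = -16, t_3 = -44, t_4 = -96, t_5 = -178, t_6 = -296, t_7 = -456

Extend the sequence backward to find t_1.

-6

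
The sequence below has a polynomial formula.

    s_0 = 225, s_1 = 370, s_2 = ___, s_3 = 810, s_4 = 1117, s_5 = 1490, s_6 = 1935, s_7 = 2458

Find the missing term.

Using the last 5 terms:
D1: 307  373  445  523
D2: 66  72  78
D3: 6  6
Constant third difference = 6.
Extend backward: 66 − 6 = 60;  307 − 60 = 247;  810 − 247 = 563

563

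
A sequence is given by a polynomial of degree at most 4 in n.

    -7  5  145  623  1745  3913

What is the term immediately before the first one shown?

-5

First differences: 12, 140, 478, 1122, 2168
Second differences: 128, 338, 644, 1046
Third differences: 210, 306, 402
Fourth differences: 96, 96
The fourth differences are constant at 96.
Work back: 210 − 96 = 114;  128 − 114 = 14;  12 − 14 = -2;  -7 + 2 = -5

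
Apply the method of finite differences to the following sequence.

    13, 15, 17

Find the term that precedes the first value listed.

2  2
The first differences are constant at 2.
Work back: 13 − 2 = 11

11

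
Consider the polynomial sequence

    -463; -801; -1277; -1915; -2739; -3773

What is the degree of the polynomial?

3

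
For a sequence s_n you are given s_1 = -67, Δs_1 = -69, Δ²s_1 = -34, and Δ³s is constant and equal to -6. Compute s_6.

-812

Build the table forward from the leading diagonal:
Third differences: -6  -6  -6  -6  -6  -6
Second differences: -34  -40  -46  -52  -58  -64
First differences: -69  -103  -143  -189  -241  -299
s: -67  -136  -239  -382  -571  -812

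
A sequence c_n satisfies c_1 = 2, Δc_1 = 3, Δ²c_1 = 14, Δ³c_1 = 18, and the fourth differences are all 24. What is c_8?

1787

Build the table forward from the leading diagonal:
Fourth differences: 24  24  24  24  24  24  24  24
Third differences: 18  42  66  90  114  138  162  186
Second differences: 14  32  74  140  230  344  482  644
First differences: 3  17  49  123  263  493  837  1319
c: 2  5  22  71  194  457  950  1787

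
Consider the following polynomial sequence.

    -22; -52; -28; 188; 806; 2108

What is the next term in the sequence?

First differences: -30  24  216  618  1302
Second differences: 54  192  402  684
Third differences: 138  210  282
Fourth differences: 72  72
Fourth differences constant at 72.
282 + 72 = 354;  684 + 354 = 1038;  1302 + 1038 = 2340;  2108 + 2340 = 4448

4448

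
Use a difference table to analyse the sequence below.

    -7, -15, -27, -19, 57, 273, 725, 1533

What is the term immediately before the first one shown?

D1: -8, -12, 8, 76, 216, 452, 808
D2: -4, 20, 68, 140, 236, 356
D3: 24, 48, 72, 96, 120
D4: 24, 24, 24, 24
The fourth differences are constant at 24.
Work back: 24 − 24 = 0;  -4 + 0 = -4;  -8 + 4 = -4;  -7 + 4 = -3

-3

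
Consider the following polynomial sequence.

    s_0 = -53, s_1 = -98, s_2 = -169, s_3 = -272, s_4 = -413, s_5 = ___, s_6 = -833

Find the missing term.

-598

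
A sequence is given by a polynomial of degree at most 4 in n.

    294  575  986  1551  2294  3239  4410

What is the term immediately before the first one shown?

First differences: 281, 411, 565, 743, 945, 1171
Second differences: 130, 154, 178, 202, 226
Third differences: 24, 24, 24, 24
The third differences are constant at 24.
Work back: 130 − 24 = 106;  281 − 106 = 175;  294 − 175 = 119

119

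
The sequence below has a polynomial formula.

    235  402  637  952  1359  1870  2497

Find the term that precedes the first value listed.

Δ: 167, 235, 315, 407, 511, 627
Δ²: 68, 80, 92, 104, 116
Δ³: 12, 12, 12, 12
The third differences are constant at 12.
Work back: 68 − 12 = 56;  167 − 56 = 111;  235 − 111 = 124

124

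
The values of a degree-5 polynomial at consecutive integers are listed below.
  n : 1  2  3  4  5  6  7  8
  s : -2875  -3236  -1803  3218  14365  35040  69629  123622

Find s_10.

318020

D1: -361 , 1433 , 5021 , 11147 , 20675 , 34589 , 53993
D2: 1794 , 3588 , 6126 , 9528 , 13914 , 19404
D3: 1794 , 2538 , 3402 , 4386 , 5490
D4: 744 , 864 , 984 , 1104
D5: 120 , 120 , 120
Constant fifth difference = 120, so extend:
1104 + 120 = 1224;  5490 + 1224 = 6714;  19404 + 6714 = 26118;  53993 + 26118 = 80111;  123622 + 80111 = 203733
1224 + 120 = 1344;  6714 + 1344 = 8058;  26118 + 8058 = 34176;  80111 + 34176 = 114287;  203733 + 114287 = 318020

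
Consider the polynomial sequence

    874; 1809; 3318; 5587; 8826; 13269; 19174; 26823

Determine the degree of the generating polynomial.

4

First differences: 935, 1509, 2269, 3239, 4443, 5905, 7649
Second differences: 574, 760, 970, 1204, 1462, 1744
Third differences: 186, 210, 234, 258, 282
Fourth differences: 24, 24, 24, 24
The fourth differences are constant, so the polynomial has degree 4.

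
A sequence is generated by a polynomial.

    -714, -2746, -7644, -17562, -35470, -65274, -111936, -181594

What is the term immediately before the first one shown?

First differences: -2032, -4898, -9918, -17908, -29804, -46662, -69658
Second differences: -2866, -5020, -7990, -11896, -16858, -22996
Third differences: -2154, -2970, -3906, -4962, -6138
Fourth differences: -816, -936, -1056, -1176
Fifth differences: -120, -120, -120
The fifth differences are constant at -120.
Work back: -816 + 120 = -696;  -2154 + 696 = -1458;  -2866 + 1458 = -1408;  -2032 + 1408 = -624;  -714 + 624 = -90

-90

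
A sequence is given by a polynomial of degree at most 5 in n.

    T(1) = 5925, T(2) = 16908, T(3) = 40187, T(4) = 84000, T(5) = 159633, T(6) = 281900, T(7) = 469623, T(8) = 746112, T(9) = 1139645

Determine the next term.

10983, 23279, 43813, 75633, 122267, 187723, 276489, 393533
12296, 20534, 31820, 46634, 65456, 88766, 117044
8238, 11286, 14814, 18822, 23310, 28278
3048, 3528, 4008, 4488, 4968
480, 480, 480, 480
Constant fifth difference = 480, so extend:
4968 + 480 = 5448;  28278 + 5448 = 33726;  117044 + 33726 = 150770;  393533 + 150770 = 544303;  1139645 + 544303 = 1683948

1683948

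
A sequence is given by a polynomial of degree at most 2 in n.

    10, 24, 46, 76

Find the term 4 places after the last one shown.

Δ: 14, 22, 30
Δ²: 8, 8
Second differences constant at 8.
30 + 8 = 38;  76 + 38 = 114
38 + 8 = 46;  114 + 46 = 160
46 + 8 = 54;  160 + 54 = 214
54 + 8 = 62;  214 + 62 = 276

276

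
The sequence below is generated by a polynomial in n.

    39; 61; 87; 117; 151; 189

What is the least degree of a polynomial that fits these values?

2

First differences: 22, 26, 30, 34, 38
Second differences: 4, 4, 4, 4
The second differences are constant, so the polynomial has degree 2.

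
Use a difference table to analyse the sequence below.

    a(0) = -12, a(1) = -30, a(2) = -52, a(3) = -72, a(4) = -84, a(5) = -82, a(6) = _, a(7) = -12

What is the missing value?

Using the first 6 terms:
D1: -18  -22  -20  -12  2
D2: -4  2  8  14
D3: 6  6  6
Constant third difference = 6.
Extend forward: 14 + 6 = 20;  2 + 20 = 22;  -82 + 22 = -60

-60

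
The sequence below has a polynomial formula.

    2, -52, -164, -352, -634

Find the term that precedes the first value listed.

16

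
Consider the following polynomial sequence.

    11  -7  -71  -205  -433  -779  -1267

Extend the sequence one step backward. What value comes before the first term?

First differences: -18  -64  -134  -228  -346  -488
Second differences: -46  -70  -94  -118  -142
Third differences: -24  -24  -24  -24
The third differences are constant at -24.
Work back: -46 + 24 = -22;  -18 + 22 = 4;  11 − 4 = 7

7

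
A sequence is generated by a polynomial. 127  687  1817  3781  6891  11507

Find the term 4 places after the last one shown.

53911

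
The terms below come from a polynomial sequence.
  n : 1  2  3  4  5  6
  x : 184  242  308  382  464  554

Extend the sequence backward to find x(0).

134

First differences: 58  66  74  82  90
Second differences: 8  8  8  8
The second differences are constant at 8.
Work back: 58 − 8 = 50;  184 − 50 = 134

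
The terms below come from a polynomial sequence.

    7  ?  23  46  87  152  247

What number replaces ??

Using the last 5 terms:
D1: 23  41  65  95
D2: 18  24  30
D3: 6  6
Constant third difference = 6.
Extend backward: 18 − 6 = 12;  23 − 12 = 11;  23 − 11 = 12

12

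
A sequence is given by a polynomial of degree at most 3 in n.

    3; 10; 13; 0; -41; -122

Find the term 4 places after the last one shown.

-1086

7 , 3 , -13 , -41 , -81
-4 , -16 , -28 , -40
-12 , -12 , -12
Third differences constant at -12.
-40 − 12 = -52;  -81 − 52 = -133;  -122 − 133 = -255
-52 − 12 = -64;  -133 − 64 = -197;  -255 − 197 = -452
-64 − 12 = -76;  -197 − 76 = -273;  -452 − 273 = -725
-76 − 12 = -88;  -273 − 88 = -361;  -725 − 361 = -1086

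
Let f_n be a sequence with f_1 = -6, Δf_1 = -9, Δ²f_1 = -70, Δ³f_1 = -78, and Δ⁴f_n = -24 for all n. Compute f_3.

Build the table forward from the leading diagonal:
D4: -24  -24  -24
D3: -78  -102  -126
D2: -70  -148  -250
D1: -9  -79  -227
f: -6  -15  -94

-94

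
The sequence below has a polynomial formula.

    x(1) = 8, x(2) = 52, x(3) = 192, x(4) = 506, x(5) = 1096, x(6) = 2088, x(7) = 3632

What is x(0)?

6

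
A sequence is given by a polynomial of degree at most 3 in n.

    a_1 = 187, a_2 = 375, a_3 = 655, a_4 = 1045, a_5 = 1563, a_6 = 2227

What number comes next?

D1: 188  280  390  518  664
D2: 92  110  128  146
D3: 18  18  18
The third differences are constant (18).
146 + 18 = 164;  664 + 164 = 828;  2227 + 828 = 3055

3055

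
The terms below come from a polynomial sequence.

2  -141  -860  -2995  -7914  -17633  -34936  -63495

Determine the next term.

-143  -719  -2135  -4919  -9719  -17303  -28559
-576  -1416  -2784  -4800  -7584  -11256
-840  -1368  -2016  -2784  -3672
-528  -648  -768  -888
-120  -120  -120
Fifth differences constant at -120.
-888 − 120 = -1008;  -3672 − 1008 = -4680;  -11256 − 4680 = -15936;  -28559 − 15936 = -44495;  -63495 − 44495 = -107990

-107990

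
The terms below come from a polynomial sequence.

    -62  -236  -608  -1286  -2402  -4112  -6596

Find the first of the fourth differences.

First differences: -174, -372, -678, -1116, -1710, -2484
Second differences: -198, -306, -438, -594, -774
Third differences: -108, -132, -156, -180
Fourth differences: -24, -24, -24

-24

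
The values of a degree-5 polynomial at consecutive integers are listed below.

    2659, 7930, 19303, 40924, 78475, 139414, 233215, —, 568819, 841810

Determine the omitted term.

Using the first 7 terms:
Δ: 5271, 11373, 21621, 37551, 60939, 93801
Δ²: 6102, 10248, 15930, 23388, 32862
Δ³: 4146, 5682, 7458, 9474
Δ⁴: 1536, 1776, 2016
Δ⁵: 240, 240
Constant fifth difference = 240.
Extend forward: 2016 + 240 = 2256;  9474 + 2256 = 11730;  32862 + 11730 = 44592;  93801 + 44592 = 138393;  233215 + 138393 = 371608

371608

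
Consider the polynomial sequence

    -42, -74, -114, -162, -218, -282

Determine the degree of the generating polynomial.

2

Δ: -32, -40, -48, -56, -64
Δ²: -8, -8, -8, -8
The second differences are constant, so the polynomial has degree 2.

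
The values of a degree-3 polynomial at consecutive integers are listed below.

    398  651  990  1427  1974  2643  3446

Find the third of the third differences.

D1: 253, 339, 437, 547, 669, 803
D2: 86, 98, 110, 122, 134
D3: 12, 12, 12, 12

12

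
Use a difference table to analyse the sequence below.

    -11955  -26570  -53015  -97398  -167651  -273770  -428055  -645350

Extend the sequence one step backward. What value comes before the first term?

-14615  -26445  -44383  -70253  -106119  -154285  -217295
-11830  -17938  -25870  -35866  -48166  -63010
-6108  -7932  -9996  -12300  -14844
-1824  -2064  -2304  -2544
-240  -240  -240
The fifth differences are constant at -240.
Work back: -1824 + 240 = -1584;  -6108 + 1584 = -4524;  -11830 + 4524 = -7306;  -14615 + 7306 = -7309;  -11955 + 7309 = -4646

-4646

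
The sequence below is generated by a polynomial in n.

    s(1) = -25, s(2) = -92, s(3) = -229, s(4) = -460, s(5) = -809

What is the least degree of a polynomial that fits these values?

3

D1: -67, -137, -231, -349
D2: -70, -94, -118
D3: -24, -24
The third differences are constant, so the polynomial has degree 3.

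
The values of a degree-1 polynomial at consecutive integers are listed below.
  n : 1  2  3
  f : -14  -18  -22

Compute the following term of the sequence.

-26

Δ: -4  -4
First differences constant at -4.
-22 − 4 = -26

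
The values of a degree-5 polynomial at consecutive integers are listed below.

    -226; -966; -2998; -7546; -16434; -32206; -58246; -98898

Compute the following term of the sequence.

-740 , -2032 , -4548 , -8888 , -15772 , -26040 , -40652
-1292 , -2516 , -4340 , -6884 , -10268 , -14612
-1224 , -1824 , -2544 , -3384 , -4344
-600 , -720 , -840 , -960
-120 , -120 , -120
The fifth differences are constant (-120).
-960 − 120 = -1080;  -4344 − 1080 = -5424;  -14612 − 5424 = -20036;  -40652 − 20036 = -60688;  -98898 − 60688 = -159586

-159586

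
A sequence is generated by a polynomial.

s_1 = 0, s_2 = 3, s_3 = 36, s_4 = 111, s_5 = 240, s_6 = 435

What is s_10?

D1: 3 , 33 , 75 , 129 , 195
D2: 30 , 42 , 54 , 66
D3: 12 , 12 , 12
Third differences constant at 12.
66 + 12 = 78;  195 + 78 = 273;  435 + 273 = 708
78 + 12 = 90;  273 + 90 = 363;  708 + 363 = 1071
90 + 12 = 102;  363 + 102 = 465;  1071 + 465 = 1536
102 + 12 = 114;  465 + 114 = 579;  1536 + 579 = 2115

2115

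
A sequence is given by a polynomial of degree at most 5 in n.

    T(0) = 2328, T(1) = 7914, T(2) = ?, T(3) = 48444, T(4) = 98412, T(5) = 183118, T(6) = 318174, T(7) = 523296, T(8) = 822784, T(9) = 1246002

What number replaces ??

21226

Using the last 7 terms:
First differences: 49968, 84706, 135056, 205122, 299488, 423218
Second differences: 34738, 50350, 70066, 94366, 123730
Third differences: 15612, 19716, 24300, 29364
Fourth differences: 4104, 4584, 5064
Fifth differences: 480, 480
Constant fifth difference = 480.
Extend backward: 4104 − 480 = 3624;  15612 − 3624 = 11988;  34738 − 11988 = 22750;  49968 − 22750 = 27218;  48444 − 27218 = 21226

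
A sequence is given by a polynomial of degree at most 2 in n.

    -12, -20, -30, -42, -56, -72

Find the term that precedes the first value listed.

-8, -10, -12, -14, -16
-2, -2, -2, -2
The second differences are constant at -2.
Work back: -8 + 2 = -6;  -12 + 6 = -6

-6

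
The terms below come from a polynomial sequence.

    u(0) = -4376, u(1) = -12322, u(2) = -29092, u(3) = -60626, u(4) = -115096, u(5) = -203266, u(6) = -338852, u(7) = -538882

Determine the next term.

-824056

Δ: -7946 , -16770 , -31534 , -54470 , -88170 , -135586 , -200030
Δ²: -8824 , -14764 , -22936 , -33700 , -47416 , -64444
Δ³: -5940 , -8172 , -10764 , -13716 , -17028
Δ⁴: -2232 , -2592 , -2952 , -3312
Δ⁵: -360 , -360 , -360
Constant fifth difference = -360, so extend:
-3312 − 360 = -3672;  -17028 − 3672 = -20700;  -64444 − 20700 = -85144;  -200030 − 85144 = -285174;  -538882 − 285174 = -824056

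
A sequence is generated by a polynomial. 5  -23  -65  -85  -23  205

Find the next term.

First differences: -28  -42  -20  62  228
Second differences: -14  22  82  166
Third differences: 36  60  84
Fourth differences: 24  24
The fourth differences are constant (24).
84 + 24 = 108;  166 + 108 = 274;  228 + 274 = 502;  205 + 502 = 707

707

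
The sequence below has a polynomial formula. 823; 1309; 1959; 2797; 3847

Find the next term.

486, 650, 838, 1050
164, 188, 212
24, 24
The third differences are constant (24).
212 + 24 = 236;  1050 + 236 = 1286;  3847 + 1286 = 5133

5133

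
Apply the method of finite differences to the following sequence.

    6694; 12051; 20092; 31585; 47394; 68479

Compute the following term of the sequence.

95896

5357, 8041, 11493, 15809, 21085
2684, 3452, 4316, 5276
768, 864, 960
96, 96
The fourth differences are constant (96).
960 + 96 = 1056;  5276 + 1056 = 6332;  21085 + 6332 = 27417;  68479 + 27417 = 95896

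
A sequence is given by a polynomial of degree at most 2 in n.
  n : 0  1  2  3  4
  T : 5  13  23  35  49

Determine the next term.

65

First differences: 8  10  12  14
Second differences: 2  2  2
Constant second difference = 2, so extend:
14 + 2 = 16;  49 + 16 = 65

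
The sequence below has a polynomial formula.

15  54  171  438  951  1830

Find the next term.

3219

Δ: 39 , 117 , 267 , 513 , 879
Δ²: 78 , 150 , 246 , 366
Δ³: 72 , 96 , 120
Δ⁴: 24 , 24
The fourth differences are constant (24).
120 + 24 = 144;  366 + 144 = 510;  879 + 510 = 1389;  1830 + 1389 = 3219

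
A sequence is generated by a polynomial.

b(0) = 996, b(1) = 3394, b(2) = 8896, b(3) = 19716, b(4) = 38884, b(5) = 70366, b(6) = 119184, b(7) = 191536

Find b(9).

Δ: 2398, 5502, 10820, 19168, 31482, 48818, 72352
Δ²: 3104, 5318, 8348, 12314, 17336, 23534
Δ³: 2214, 3030, 3966, 5022, 6198
Δ⁴: 816, 936, 1056, 1176
Δ⁵: 120, 120, 120
Constant fifth difference = 120, so extend:
1176 + 120 = 1296;  6198 + 1296 = 7494;  23534 + 7494 = 31028;  72352 + 31028 = 103380;  191536 + 103380 = 294916
1296 + 120 = 1416;  7494 + 1416 = 8910;  31028 + 8910 = 39938;  103380 + 39938 = 143318;  294916 + 143318 = 438234

438234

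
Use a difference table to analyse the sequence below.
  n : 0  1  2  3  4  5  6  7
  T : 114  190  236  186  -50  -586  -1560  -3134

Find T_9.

First differences: 76  46  -50  -236  -536  -974  -1574
Second differences: -30  -96  -186  -300  -438  -600
Third differences: -66  -90  -114  -138  -162
Fourth differences: -24  -24  -24  -24
The fourth differences are constant (-24).
-162 − 24 = -186;  -600 − 186 = -786;  -1574 − 786 = -2360;  -3134 − 2360 = -5494
-186 − 24 = -210;  -786 − 210 = -996;  -2360 − 996 = -3356;  -5494 − 3356 = -8850

-8850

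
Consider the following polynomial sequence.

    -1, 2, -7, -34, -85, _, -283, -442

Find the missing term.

Using the first 5 terms:
Δ: 3, -9, -27, -51
Δ²: -12, -18, -24
Δ³: -6, -6
Constant third difference = -6.
Extend forward: -24 − 6 = -30;  -51 − 30 = -81;  -85 − 81 = -166

-166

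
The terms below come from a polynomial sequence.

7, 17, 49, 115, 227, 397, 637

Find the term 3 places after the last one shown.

1897

First differences: 10 , 32 , 66 , 112 , 170 , 240
Second differences: 22 , 34 , 46 , 58 , 70
Third differences: 12 , 12 , 12 , 12
The third differences are constant (12).
70 + 12 = 82;  240 + 82 = 322;  637 + 322 = 959
82 + 12 = 94;  322 + 94 = 416;  959 + 416 = 1375
94 + 12 = 106;  416 + 106 = 522;  1375 + 522 = 1897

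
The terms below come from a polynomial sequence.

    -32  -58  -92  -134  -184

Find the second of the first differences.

-34

Δ: -26, -34, -42, -50
Δ²: -8, -8, -8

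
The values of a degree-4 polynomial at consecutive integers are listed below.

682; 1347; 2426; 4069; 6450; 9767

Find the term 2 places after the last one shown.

20121

Δ: 665, 1079, 1643, 2381, 3317
Δ²: 414, 564, 738, 936
Δ³: 150, 174, 198
Δ⁴: 24, 24
The fourth differences are constant (24).
198 + 24 = 222;  936 + 222 = 1158;  3317 + 1158 = 4475;  9767 + 4475 = 14242
222 + 24 = 246;  1158 + 246 = 1404;  4475 + 1404 = 5879;  14242 + 5879 = 20121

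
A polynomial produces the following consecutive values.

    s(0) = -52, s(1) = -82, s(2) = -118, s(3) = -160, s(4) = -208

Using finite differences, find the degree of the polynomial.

First differences: -30, -36, -42, -48
Second differences: -6, -6, -6
The second differences are constant, so the polynomial has degree 2.

2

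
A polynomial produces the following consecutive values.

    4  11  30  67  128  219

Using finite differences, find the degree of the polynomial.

3

Δ: 7, 19, 37, 61, 91
Δ²: 12, 18, 24, 30
Δ³: 6, 6, 6
The third differences are constant, so the polynomial has degree 3.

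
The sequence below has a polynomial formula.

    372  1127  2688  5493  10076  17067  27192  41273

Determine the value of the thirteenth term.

206508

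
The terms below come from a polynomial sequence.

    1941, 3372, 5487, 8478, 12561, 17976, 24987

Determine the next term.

33882

D1: 1431, 2115, 2991, 4083, 5415, 7011
D2: 684, 876, 1092, 1332, 1596
D3: 192, 216, 240, 264
D4: 24, 24, 24
Fourth differences constant at 24.
264 + 24 = 288;  1596 + 288 = 1884;  7011 + 1884 = 8895;  24987 + 8895 = 33882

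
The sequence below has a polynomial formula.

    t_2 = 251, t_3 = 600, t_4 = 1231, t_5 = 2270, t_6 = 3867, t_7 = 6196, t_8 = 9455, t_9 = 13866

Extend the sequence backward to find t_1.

82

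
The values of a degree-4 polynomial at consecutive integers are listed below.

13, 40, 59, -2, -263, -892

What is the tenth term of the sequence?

-12128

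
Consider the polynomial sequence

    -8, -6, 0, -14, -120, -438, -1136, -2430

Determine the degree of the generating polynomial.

2, 6, -14, -106, -318, -698, -1294
4, -20, -92, -212, -380, -596
-24, -72, -120, -168, -216
-48, -48, -48, -48
The fourth differences are constant, so the polynomial has degree 4.

4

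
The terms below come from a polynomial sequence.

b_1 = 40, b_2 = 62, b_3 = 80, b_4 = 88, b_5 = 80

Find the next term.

First differences: 22  18  8  -8
Second differences: -4  -10  -16
Third differences: -6  -6
The third differences are constant (-6).
-16 − 6 = -22;  -8 − 22 = -30;  80 − 30 = 50

50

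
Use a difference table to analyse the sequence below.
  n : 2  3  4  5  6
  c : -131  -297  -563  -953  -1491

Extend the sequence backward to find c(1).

-41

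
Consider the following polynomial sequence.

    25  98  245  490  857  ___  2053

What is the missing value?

Using the first 5 terms:
Δ: 73, 147, 245, 367
Δ²: 74, 98, 122
Δ³: 24, 24
Constant third difference = 24.
Extend forward: 122 + 24 = 146;  367 + 146 = 513;  857 + 513 = 1370

1370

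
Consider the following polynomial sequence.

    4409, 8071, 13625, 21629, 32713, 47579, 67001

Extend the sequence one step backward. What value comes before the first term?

2153

First differences: 3662, 5554, 8004, 11084, 14866, 19422
Second differences: 1892, 2450, 3080, 3782, 4556
Third differences: 558, 630, 702, 774
Fourth differences: 72, 72, 72
The fourth differences are constant at 72.
Work back: 558 − 72 = 486;  1892 − 486 = 1406;  3662 − 1406 = 2256;  4409 − 2256 = 2153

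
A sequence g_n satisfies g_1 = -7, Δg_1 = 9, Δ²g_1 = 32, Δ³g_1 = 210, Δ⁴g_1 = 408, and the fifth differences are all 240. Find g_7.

Build the table forward from the leading diagonal:
Δ⁵: 240, 240, 240, 240, 240, 240, 240
Δ⁴: 408, 648, 888, 1128, 1368, 1608, 1848
Δ³: 210, 618, 1266, 2154, 3282, 4650, 6258
Δ²: 32, 242, 860, 2126, 4280, 7562, 12212
Δ: 9, 41, 283, 1143, 3269, 7549, 15111
g: -7, 2, 43, 326, 1469, 4738, 12287

12287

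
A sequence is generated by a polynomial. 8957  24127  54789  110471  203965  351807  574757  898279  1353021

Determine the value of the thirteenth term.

5305469

15170, 30662, 55682, 93494, 147842, 222950, 323522, 454742
15492, 25020, 37812, 54348, 75108, 100572, 131220
9528, 12792, 16536, 20760, 25464, 30648
3264, 3744, 4224, 4704, 5184
480, 480, 480, 480
Constant fifth difference = 480, so extend:
5184 + 480 = 5664;  30648 + 5664 = 36312;  131220 + 36312 = 167532;  454742 + 167532 = 622274;  1353021 + 622274 = 1975295
5664 + 480 = 6144;  36312 + 6144 = 42456;  167532 + 42456 = 209988;  622274 + 209988 = 832262;  1975295 + 832262 = 2807557
6144 + 480 = 6624;  42456 + 6624 = 49080;  209988 + 49080 = 259068;  832262 + 259068 = 1091330;  2807557 + 1091330 = 3898887
6624 + 480 = 7104;  49080 + 7104 = 56184;  259068 + 56184 = 315252;  1091330 + 315252 = 1406582;  3898887 + 1406582 = 5305469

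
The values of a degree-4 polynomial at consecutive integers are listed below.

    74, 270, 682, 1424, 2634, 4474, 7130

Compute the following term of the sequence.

10812

Δ: 196  412  742  1210  1840  2656
Δ²: 216  330  468  630  816
Δ³: 114  138  162  186
Δ⁴: 24  24  24
Fourth differences constant at 24.
186 + 24 = 210;  816 + 210 = 1026;  2656 + 1026 = 3682;  7130 + 3682 = 10812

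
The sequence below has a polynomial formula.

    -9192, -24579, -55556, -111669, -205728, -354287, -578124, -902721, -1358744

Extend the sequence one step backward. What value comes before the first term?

-2633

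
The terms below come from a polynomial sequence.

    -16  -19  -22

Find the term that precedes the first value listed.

First differences: -3, -3
The first differences are constant at -3.
Work back: -16 + 3 = -13

-13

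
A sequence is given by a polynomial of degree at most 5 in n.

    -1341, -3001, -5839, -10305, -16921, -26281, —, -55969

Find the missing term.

-39051

Using the first 6 terms:
-1660  -2838  -4466  -6616  -9360
-1178  -1628  -2150  -2744
-450  -522  -594
-72  -72
Constant fourth difference = -72.
Extend forward: -594 − 72 = -666;  -2744 − 666 = -3410;  -9360 − 3410 = -12770;  -26281 − 12770 = -39051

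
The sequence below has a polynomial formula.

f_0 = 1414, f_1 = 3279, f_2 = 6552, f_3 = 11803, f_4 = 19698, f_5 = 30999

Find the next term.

46564

First differences: 1865 , 3273 , 5251 , 7895 , 11301
Second differences: 1408 , 1978 , 2644 , 3406
Third differences: 570 , 666 , 762
Fourth differences: 96 , 96
The fourth differences are constant (96).
762 + 96 = 858;  3406 + 858 = 4264;  11301 + 4264 = 15565;  30999 + 15565 = 46564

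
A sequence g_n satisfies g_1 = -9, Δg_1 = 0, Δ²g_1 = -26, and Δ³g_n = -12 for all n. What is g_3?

-35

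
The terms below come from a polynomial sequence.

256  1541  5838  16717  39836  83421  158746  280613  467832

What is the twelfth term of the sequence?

1679901

1285, 4297, 10879, 23119, 43585, 75325, 121867, 187219
3012, 6582, 12240, 20466, 31740, 46542, 65352
3570, 5658, 8226, 11274, 14802, 18810
2088, 2568, 3048, 3528, 4008
480, 480, 480, 480
Fifth differences constant at 480.
4008 + 480 = 4488;  18810 + 4488 = 23298;  65352 + 23298 = 88650;  187219 + 88650 = 275869;  467832 + 275869 = 743701
4488 + 480 = 4968;  23298 + 4968 = 28266;  88650 + 28266 = 116916;  275869 + 116916 = 392785;  743701 + 392785 = 1136486
4968 + 480 = 5448;  28266 + 5448 = 33714;  116916 + 33714 = 150630;  392785 + 150630 = 543415;  1136486 + 543415 = 1679901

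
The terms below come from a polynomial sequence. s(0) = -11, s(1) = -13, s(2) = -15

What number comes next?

First differences: -2, -2
First differences constant at -2.
-15 − 2 = -17

-17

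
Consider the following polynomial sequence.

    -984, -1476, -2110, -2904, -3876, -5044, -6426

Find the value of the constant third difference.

-18

D1: -492, -634, -794, -972, -1168, -1382
D2: -142, -160, -178, -196, -214
D3: -18, -18, -18, -18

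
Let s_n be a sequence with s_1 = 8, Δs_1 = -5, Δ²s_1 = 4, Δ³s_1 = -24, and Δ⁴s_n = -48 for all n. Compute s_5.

-132

Build the table forward from the leading diagonal:
D4: -48  -48  -48  -48  -48
D3: -24  -72  -120  -168  -216
D2: 4  -20  -92  -212  -380
D1: -5  -1  -21  -113  -325
s: 8  3  2  -19  -132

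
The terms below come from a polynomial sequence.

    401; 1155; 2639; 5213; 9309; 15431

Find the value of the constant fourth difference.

Δ: 754, 1484, 2574, 4096, 6122
Δ²: 730, 1090, 1522, 2026
Δ³: 360, 432, 504
Δ⁴: 72, 72

72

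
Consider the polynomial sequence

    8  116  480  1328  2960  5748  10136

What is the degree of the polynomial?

First differences: 108, 364, 848, 1632, 2788, 4388
Second differences: 256, 484, 784, 1156, 1600
Third differences: 228, 300, 372, 444
Fourth differences: 72, 72, 72
The fourth differences are constant, so the polynomial has degree 4.

4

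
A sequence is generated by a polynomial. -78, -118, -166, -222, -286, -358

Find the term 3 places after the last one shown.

First differences: -40  -48  -56  -64  -72
Second differences: -8  -8  -8  -8
The second differences are constant (-8).
-72 − 8 = -80;  -358 − 80 = -438
-80 − 8 = -88;  -438 − 88 = -526
-88 − 8 = -96;  -526 − 96 = -622

-622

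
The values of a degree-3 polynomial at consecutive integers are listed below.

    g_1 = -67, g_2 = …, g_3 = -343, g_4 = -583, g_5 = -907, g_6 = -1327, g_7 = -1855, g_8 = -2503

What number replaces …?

Using the last 6 terms:
-240  -324  -420  -528  -648
-84  -96  -108  -120
-12  -12  -12
Constant third difference = -12.
Extend backward: -84 + 12 = -72;  -240 + 72 = -168;  -343 + 168 = -175

-175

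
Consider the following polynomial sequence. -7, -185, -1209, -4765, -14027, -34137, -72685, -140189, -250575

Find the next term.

D1: -178 , -1024 , -3556 , -9262 , -20110 , -38548 , -67504 , -110386
D2: -846 , -2532 , -5706 , -10848 , -18438 , -28956 , -42882
D3: -1686 , -3174 , -5142 , -7590 , -10518 , -13926
D4: -1488 , -1968 , -2448 , -2928 , -3408
D5: -480 , -480 , -480 , -480
Fifth differences constant at -480.
-3408 − 480 = -3888;  -13926 − 3888 = -17814;  -42882 − 17814 = -60696;  -110386 − 60696 = -171082;  -250575 − 171082 = -421657

-421657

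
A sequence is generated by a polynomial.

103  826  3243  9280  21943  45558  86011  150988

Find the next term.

723, 2417, 6037, 12663, 23615, 40453, 64977
1694, 3620, 6626, 10952, 16838, 24524
1926, 3006, 4326, 5886, 7686
1080, 1320, 1560, 1800
240, 240, 240
Fifth differences constant at 240.
1800 + 240 = 2040;  7686 + 2040 = 9726;  24524 + 9726 = 34250;  64977 + 34250 = 99227;  150988 + 99227 = 250215

250215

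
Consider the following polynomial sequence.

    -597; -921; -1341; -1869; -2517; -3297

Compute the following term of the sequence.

D1: -324 , -420 , -528 , -648 , -780
D2: -96 , -108 , -120 , -132
D3: -12 , -12 , -12
Constant third difference = -12, so extend:
-132 − 12 = -144;  -780 − 144 = -924;  -3297 − 924 = -4221

-4221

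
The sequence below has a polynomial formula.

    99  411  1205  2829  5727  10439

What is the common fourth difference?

96

First differences: 312, 794, 1624, 2898, 4712
Second differences: 482, 830, 1274, 1814
Third differences: 348, 444, 540
Fourth differences: 96, 96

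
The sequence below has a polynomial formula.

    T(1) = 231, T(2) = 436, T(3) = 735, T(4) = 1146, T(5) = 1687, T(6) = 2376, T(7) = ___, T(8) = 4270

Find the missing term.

3231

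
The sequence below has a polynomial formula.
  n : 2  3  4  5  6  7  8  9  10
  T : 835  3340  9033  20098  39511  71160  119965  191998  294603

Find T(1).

6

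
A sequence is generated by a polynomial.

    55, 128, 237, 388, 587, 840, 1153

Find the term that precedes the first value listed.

D1: 73, 109, 151, 199, 253, 313
D2: 36, 42, 48, 54, 60
D3: 6, 6, 6, 6
The third differences are constant at 6.
Work back: 36 − 6 = 30;  73 − 30 = 43;  55 − 43 = 12

12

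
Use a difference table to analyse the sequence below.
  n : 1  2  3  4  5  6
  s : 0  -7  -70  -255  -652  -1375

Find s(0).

First differences: -7  -63  -185  -397  -723
Second differences: -56  -122  -212  -326
Third differences: -66  -90  -114
Fourth differences: -24  -24
The fourth differences are constant at -24.
Work back: -66 + 24 = -42;  -56 + 42 = -14;  -7 + 14 = 7;  0 − 7 = -7

-7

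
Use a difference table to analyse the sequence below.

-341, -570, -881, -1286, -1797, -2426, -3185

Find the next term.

D1: -229, -311, -405, -511, -629, -759
D2: -82, -94, -106, -118, -130
D3: -12, -12, -12, -12
Constant third difference = -12, so extend:
-130 − 12 = -142;  -759 − 142 = -901;  -3185 − 901 = -4086

-4086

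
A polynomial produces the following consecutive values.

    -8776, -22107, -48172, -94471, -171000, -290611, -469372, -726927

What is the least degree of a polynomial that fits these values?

First differences: -13331, -26065, -46299, -76529, -119611, -178761, -257555
Second differences: -12734, -20234, -30230, -43082, -59150, -78794
Third differences: -7500, -9996, -12852, -16068, -19644
Fourth differences: -2496, -2856, -3216, -3576
Fifth differences: -360, -360, -360
The fifth differences are constant, so the polynomial has degree 5.

5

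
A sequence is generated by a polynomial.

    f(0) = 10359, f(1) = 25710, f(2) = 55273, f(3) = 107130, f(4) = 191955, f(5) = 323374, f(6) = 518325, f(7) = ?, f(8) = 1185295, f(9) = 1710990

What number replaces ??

797418

Using the first 7 terms:
Δ: 15351  29563  51857  84825  131419  194951
Δ²: 14212  22294  32968  46594  63532
Δ³: 8082  10674  13626  16938
Δ⁴: 2592  2952  3312
Δ⁵: 360  360
Constant fifth difference = 360.
Extend forward: 3312 + 360 = 3672;  16938 + 3672 = 20610;  63532 + 20610 = 84142;  194951 + 84142 = 279093;  518325 + 279093 = 797418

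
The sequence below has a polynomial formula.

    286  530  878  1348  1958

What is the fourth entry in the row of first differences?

D1: 244, 348, 470, 610
D2: 104, 122, 140
D3: 18, 18

610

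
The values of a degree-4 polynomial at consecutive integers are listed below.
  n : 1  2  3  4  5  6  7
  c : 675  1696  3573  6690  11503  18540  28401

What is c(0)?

198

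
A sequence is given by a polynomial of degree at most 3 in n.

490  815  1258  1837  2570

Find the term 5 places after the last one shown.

9175

325 , 443 , 579 , 733
118 , 136 , 154
18 , 18
The third differences are constant (18).
154 + 18 = 172;  733 + 172 = 905;  2570 + 905 = 3475
172 + 18 = 190;  905 + 190 = 1095;  3475 + 1095 = 4570
190 + 18 = 208;  1095 + 208 = 1303;  4570 + 1303 = 5873
208 + 18 = 226;  1303 + 226 = 1529;  5873 + 1529 = 7402
226 + 18 = 244;  1529 + 244 = 1773;  7402 + 1773 = 9175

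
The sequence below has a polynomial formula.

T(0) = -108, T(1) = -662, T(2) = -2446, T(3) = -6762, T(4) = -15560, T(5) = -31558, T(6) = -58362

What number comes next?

-100586

Δ: -554, -1784, -4316, -8798, -15998, -26804
Δ²: -1230, -2532, -4482, -7200, -10806
Δ³: -1302, -1950, -2718, -3606
Δ⁴: -648, -768, -888
Δ⁵: -120, -120
Constant fifth difference = -120, so extend:
-888 − 120 = -1008;  -3606 − 1008 = -4614;  -10806 − 4614 = -15420;  -26804 − 15420 = -42224;  -58362 − 42224 = -100586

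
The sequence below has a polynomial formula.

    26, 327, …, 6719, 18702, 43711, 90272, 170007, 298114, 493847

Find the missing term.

Using the last 7 terms:
First differences: 11983  25009  46561  79735  128107  195733
Second differences: 13026  21552  33174  48372  67626
Third differences: 8526  11622  15198  19254
Fourth differences: 3096  3576  4056
Fifth differences: 480  480
Constant fifth difference = 480.
Extend backward: 3096 − 480 = 2616;  8526 − 2616 = 5910;  13026 − 5910 = 7116;  11983 − 7116 = 4867;  6719 − 4867 = 1852

1852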